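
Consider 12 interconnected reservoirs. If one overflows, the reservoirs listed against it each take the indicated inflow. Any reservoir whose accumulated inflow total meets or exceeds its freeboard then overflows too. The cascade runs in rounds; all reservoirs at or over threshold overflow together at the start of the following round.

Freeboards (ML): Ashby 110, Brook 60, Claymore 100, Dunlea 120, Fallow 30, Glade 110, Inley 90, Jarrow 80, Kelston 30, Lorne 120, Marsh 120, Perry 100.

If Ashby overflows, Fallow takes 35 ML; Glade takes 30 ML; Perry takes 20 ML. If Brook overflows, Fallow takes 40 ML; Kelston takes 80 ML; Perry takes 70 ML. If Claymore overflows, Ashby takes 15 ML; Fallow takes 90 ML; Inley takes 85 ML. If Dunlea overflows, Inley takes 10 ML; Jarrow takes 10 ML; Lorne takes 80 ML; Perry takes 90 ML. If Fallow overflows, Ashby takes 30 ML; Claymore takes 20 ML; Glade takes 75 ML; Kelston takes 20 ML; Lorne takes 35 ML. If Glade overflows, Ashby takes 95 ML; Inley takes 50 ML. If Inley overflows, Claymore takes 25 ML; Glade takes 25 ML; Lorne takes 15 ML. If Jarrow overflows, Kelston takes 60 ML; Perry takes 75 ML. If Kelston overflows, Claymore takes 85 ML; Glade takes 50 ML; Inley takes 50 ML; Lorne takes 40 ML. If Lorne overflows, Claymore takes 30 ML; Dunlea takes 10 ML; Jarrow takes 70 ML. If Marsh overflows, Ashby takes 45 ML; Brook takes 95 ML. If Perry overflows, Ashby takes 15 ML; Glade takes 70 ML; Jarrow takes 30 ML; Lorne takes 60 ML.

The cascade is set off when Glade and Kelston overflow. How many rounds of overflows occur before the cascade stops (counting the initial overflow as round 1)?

4

Round 1 — Glade, Kelston overflow (initial).
  Ashby: +95 → 95 < 110
  Claymore: +85 → 85 < 100
  Inley: +50+50 → 100 ≥ 90
  Lorne: +40 → 40 < 120
Round 2 — Inley overflows.
  Claymore: +25 → 110 ≥ 100
  Lorne: +15 → 55 < 120
Round 3 — Claymore overflows.
  Ashby: +15 → 110 ≥ 110
  Fallow: +90 → 90 ≥ 30
Round 4 — Ashby, Fallow overflow.
  Lorne: +35 → 90 < 120
  Perry: +20 → 20 < 100
No further overflows.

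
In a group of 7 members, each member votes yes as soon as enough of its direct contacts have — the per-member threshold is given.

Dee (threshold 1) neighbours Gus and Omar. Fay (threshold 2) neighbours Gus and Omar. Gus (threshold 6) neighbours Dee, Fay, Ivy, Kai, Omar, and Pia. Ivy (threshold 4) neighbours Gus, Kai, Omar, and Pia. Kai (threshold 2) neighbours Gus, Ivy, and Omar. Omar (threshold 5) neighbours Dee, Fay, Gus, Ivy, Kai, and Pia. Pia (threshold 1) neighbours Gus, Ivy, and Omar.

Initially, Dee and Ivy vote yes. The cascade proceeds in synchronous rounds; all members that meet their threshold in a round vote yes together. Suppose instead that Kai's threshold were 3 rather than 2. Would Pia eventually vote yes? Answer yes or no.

yes

With Kai's threshold at 3:
Round 1 — Dee, Ivy vote yes (initial).
Round 2 — checking thresholds:
  Gus: 2 of 6 neighbours < 6, below threshold.
  Kai: 1 of 3 neighbours < 3, below threshold.
  Omar: 2 of 6 neighbours < 5, below threshold.
  Pia: 1 of 3 neighbours ≥ 1, votes yes.
Round 3 — no new yes votes; cascade stops.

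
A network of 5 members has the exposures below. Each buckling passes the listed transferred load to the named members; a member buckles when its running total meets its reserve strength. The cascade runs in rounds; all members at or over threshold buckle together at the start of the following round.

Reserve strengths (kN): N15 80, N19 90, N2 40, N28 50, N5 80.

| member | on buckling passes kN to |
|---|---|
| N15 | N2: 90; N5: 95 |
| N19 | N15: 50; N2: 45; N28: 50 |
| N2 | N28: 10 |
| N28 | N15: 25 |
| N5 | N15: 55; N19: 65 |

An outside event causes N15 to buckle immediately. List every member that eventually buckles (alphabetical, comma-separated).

Round 1 — N15 buckles (initial).
  N2: +90 → 90 ≥ 40
  N5: +95 → 95 ≥ 80
Round 2 — N2, N5 buckle.
  N19: +65 → 65 < 90
  N28: +10 → 10 < 50
No further bucklings.

N15, N2, N5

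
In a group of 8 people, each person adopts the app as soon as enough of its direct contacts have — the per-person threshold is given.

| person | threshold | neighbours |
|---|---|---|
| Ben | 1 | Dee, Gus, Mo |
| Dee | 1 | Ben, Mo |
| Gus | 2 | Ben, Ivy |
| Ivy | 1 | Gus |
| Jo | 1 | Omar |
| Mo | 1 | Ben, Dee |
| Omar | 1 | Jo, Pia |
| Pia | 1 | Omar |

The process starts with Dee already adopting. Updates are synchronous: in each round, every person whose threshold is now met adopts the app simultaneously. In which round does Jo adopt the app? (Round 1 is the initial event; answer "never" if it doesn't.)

Round 1 — Dee adopts the app (initial).
Round 2 — checking thresholds:
  Ben: 1 of 3 neighbours ≥ 1, adopts the app.
  Mo: 1 of 2 neighbours ≥ 1, adopts the app.
Round 3 — no new adoptions; cascade stops.

never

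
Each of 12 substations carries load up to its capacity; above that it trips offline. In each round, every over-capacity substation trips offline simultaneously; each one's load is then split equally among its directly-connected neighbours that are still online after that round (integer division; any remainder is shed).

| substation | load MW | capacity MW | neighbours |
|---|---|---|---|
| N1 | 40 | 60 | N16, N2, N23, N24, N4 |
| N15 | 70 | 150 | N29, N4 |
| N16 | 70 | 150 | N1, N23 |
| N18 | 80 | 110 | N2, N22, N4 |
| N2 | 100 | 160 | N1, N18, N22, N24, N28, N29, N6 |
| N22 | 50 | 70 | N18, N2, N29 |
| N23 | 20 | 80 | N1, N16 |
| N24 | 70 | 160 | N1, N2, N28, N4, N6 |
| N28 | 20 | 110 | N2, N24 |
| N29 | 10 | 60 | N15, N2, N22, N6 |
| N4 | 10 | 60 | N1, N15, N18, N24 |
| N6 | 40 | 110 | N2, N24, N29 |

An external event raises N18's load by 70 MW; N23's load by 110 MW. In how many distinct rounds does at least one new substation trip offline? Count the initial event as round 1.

5

Round 1 — N18 at 150 > 110; N23 at 130 > 80. N18, N23 trip offline.
  N18 sheds 150 MW to N2, N22, N4: 50 each.
    N2: 100+50 = 150 ≤ 160
    N22: 50+50 = 100 > 70
    N4: 10+50 = 60 ≤ 60
  N23 sheds 130 MW to N1, N16: 65 each.
    N1: 40+65 = 105 > 60
    N16: 70+65 = 135 ≤ 150
Round 2 — N1, N22 trip offline.
  N1 sheds 105 MW to N16, N2, N24, N4: 26 each (1 lost).
    N16: 135+26 = 161 > 150
    N2: 150+26 = 176 > 160
    N24: 70+26 = 96 ≤ 160
    N4: 60+26 = 86 > 60
  N22 sheds 100 MW to N2, N29: 50 each.
    N2: 176+50 = 226 > 160
    N29: 10+50 = 60 ≤ 60
Round 3 — N16, N2, N4 trip offline.
  N16 sheds 161 MW: no online neighbours, lost.
  N2 sheds 226 MW to N24, N28, N29, N6: 56 each (2 lost).
    N24: 96+56 = 152 ≤ 160
    N28: 20+56 = 76 ≤ 110
    N29: 60+56 = 116 > 60
    N6: 40+56 = 96 ≤ 110
  N4 sheds 86 MW to N15, N24: 43 each.
    N15: 70+43 = 113 ≤ 150
    N24: 152+43 = 195 > 160
Round 4 — N24, N29 trip offline.
  N24 sheds 195 MW to N28, N6: 97 each (1 lost).
    N28: 76+97 = 173 > 110
    N6: 96+97 = 193 > 110
  N29 sheds 116 MW to N15, N6: 58 each.
    N15: 113+58 = 171 > 150
    N6: 193+58 = 251 > 110
Round 5 — N15, N28, N6 trip offline.
  N15 sheds 171 MW: no online neighbours, lost.
  N28 sheds 173 MW: no online neighbours, lost.
  N6 sheds 251 MW: no online neighbours, lost.
No further trips.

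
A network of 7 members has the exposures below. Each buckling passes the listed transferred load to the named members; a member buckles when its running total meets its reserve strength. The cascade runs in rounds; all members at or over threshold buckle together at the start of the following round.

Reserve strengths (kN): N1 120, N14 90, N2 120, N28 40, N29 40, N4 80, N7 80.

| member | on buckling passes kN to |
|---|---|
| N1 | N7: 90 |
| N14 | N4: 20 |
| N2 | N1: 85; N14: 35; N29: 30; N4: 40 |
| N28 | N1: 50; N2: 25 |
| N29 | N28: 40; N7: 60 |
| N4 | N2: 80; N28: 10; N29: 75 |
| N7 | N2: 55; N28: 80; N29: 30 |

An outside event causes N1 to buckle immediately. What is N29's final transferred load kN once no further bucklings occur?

30

Round 1 — N1 buckles (initial).
  N7: +90 → 90 ≥ 80
Round 2 — N7 buckles.
  N2: +55 → 55 < 120
  N28: +80 → 80 ≥ 40
  N29: +30 → 30 < 40
Round 3 — N28 buckles.
  N2: +25 → 80 < 120
No further bucklings.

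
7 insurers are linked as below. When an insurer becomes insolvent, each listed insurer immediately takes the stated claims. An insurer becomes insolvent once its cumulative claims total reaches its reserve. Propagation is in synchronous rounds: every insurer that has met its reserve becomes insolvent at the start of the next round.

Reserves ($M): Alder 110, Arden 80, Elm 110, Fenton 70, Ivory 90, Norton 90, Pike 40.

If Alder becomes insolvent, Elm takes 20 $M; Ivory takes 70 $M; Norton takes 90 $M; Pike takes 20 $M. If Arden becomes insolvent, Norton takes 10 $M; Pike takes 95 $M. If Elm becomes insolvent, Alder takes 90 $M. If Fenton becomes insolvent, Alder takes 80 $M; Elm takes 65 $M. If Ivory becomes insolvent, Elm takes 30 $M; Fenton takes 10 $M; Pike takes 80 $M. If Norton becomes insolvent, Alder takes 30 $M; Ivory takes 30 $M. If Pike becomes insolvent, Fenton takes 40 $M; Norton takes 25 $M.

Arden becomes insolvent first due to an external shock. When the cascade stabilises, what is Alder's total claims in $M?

Round 1 — Arden becomes insolvent (initial).
  Norton: +10 → 10 < 90
  Pike: +95 → 95 ≥ 40
Round 2 — Pike becomes insolvent.
  Fenton: +40 → 40 < 70
  Norton: +25 → 35 < 90
No further insolvencies.

0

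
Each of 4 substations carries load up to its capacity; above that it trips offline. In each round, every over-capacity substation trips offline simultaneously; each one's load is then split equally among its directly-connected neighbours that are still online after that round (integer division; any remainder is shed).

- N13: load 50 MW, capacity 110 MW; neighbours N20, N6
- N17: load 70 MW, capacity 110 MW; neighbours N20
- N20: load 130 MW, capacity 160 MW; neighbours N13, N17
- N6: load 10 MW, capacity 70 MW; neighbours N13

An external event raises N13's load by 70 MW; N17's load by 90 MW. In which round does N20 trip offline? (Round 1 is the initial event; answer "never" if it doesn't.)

Round 1 — N13 at 120 > 110; N17 at 160 > 110. N13, N17 trip offline.
  N13 sheds 120 MW to N20, N6: 60 each.
    N20: 130+60 = 190 > 160
    N6: 10+60 = 70 ≤ 70
  N17 sheds 160 MW to N20: 160 each.
    N20: 190+160 = 350 > 160
Round 2 — N20 trips offline.
  N20 sheds 350 MW: no online neighbours, lost.
No further trips.

2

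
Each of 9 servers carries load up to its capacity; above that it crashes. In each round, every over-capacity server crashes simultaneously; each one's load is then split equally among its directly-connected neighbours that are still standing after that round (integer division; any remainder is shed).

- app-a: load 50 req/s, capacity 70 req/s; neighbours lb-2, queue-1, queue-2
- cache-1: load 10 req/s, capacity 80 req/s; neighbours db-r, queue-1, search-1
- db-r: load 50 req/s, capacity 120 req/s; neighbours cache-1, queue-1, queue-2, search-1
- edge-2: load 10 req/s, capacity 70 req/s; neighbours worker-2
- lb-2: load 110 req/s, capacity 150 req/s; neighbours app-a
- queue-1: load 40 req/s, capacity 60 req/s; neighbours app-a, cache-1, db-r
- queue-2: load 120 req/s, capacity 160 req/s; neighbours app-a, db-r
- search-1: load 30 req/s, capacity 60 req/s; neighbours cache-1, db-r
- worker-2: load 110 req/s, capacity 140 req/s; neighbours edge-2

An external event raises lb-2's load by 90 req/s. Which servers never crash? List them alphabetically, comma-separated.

edge-2, worker-2

Round 1 — lb-2 at 200 > 150. lb-2 crashes.
  lb-2 sheds 200 req/s to app-a: 200 each.
    app-a: 50+200 = 250 > 70
Round 2 — app-a crashes.
  app-a sheds 250 req/s to queue-1, queue-2: 125 each.
    queue-1: 40+125 = 165 > 60
    queue-2: 120+125 = 245 > 160
Round 3 — queue-1, queue-2 crash.
  queue-1 sheds 165 req/s to cache-1, db-r: 82 each (1 lost).
    cache-1: 10+82 = 92 > 80
    db-r: 50+82 = 132 > 120
  queue-2 sheds 245 req/s to db-r: 245 each.
    db-r: 132+245 = 377 > 120
Round 4 — cache-1, db-r crash.
  cache-1 sheds 92 req/s to search-1: 92 each.
    search-1: 30+92 = 122 > 60
  db-r sheds 377 req/s to search-1: 377 each.
    search-1: 122+377 = 499 > 60
Round 5 — search-1 crashes.
  search-1 sheds 499 req/s: no online neighbours, lost.
No further crashes.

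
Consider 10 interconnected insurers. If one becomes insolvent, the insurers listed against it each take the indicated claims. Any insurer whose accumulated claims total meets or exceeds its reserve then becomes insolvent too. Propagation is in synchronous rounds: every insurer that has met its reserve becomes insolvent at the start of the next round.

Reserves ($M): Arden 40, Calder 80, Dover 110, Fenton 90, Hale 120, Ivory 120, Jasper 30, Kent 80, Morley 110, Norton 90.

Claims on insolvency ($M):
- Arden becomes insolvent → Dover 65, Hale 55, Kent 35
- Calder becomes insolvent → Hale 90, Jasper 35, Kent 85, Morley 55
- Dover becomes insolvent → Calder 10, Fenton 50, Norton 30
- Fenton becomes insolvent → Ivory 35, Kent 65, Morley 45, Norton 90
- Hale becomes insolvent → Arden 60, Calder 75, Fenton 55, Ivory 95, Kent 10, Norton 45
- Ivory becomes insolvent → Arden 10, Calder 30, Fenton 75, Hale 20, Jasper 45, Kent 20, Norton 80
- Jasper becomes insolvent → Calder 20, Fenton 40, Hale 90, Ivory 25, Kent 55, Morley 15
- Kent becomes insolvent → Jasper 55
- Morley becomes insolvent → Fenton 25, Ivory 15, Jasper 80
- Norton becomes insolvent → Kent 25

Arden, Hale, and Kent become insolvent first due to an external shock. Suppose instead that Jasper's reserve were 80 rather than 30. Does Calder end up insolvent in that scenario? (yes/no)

With Jasper's reserve at 80:
Round 1 — Arden, Hale, Kent become insolvent (initial).
  Calder: +75 → 75 < 80
  Dover: +65 → 65 < 110
  Fenton: +55 → 55 < 90
  Ivory: +95 → 95 < 120
  Jasper: +55 → 55 < 80
  Norton: +45 → 45 < 90
No further insolvencies.

no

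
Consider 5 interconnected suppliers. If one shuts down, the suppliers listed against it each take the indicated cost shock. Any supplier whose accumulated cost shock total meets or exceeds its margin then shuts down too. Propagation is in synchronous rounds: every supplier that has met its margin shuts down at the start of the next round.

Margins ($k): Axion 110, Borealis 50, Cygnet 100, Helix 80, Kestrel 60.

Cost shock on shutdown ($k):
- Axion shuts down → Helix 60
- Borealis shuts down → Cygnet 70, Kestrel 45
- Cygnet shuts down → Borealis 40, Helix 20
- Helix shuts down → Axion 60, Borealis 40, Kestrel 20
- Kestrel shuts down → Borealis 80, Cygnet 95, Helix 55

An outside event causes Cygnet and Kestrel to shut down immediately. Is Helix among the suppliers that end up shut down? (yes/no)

no

Round 1 — Cygnet, Kestrel shut down (initial).
  Borealis: +40+80 → 120 ≥ 50
  Helix: +20+55 → 75 < 80
Round 2 — Borealis shuts down.
No further shutdowns.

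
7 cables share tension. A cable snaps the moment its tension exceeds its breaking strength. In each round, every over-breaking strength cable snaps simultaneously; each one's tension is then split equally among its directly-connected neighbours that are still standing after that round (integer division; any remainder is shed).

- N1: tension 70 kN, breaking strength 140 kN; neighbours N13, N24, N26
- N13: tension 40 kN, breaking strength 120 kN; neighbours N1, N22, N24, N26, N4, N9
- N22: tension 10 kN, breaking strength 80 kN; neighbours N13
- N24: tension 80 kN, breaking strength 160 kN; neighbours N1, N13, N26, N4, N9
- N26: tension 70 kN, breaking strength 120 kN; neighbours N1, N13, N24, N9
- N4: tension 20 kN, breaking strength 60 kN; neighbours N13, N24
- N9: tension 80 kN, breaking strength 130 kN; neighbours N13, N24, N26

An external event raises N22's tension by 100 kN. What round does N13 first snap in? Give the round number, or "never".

Round 1 — N22 at 110 > 80. N22 snaps.
  N22 sheds 110 kN to N13: 110 each.
    N13: 40+110 = 150 > 120
Round 2 — N13 snaps.
  N13 sheds 150 kN to N1, N24, N26, N4, N9: 30 each.
    N1: 70+30 = 100 ≤ 140
    N24: 80+30 = 110 ≤ 160
    N26: 70+30 = 100 ≤ 120
    N4: 20+30 = 50 ≤ 60
    N9: 80+30 = 110 ≤ 130
No further breaks.

2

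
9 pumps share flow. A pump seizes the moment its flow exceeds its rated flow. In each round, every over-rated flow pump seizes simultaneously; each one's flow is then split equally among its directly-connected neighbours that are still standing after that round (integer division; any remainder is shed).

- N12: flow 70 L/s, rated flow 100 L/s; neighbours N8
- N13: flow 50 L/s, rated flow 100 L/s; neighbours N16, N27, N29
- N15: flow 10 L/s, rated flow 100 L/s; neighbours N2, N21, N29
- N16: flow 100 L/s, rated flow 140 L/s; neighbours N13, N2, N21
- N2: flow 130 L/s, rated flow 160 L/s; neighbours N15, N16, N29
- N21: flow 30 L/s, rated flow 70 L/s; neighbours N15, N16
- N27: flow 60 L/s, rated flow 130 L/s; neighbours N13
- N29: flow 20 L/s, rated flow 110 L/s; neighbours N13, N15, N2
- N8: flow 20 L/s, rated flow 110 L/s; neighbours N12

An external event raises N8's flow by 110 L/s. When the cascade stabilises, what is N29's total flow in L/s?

Round 1 — N8 at 130 > 110. N8 seizes.
  N8 sheds 130 L/s to N12: 130 each.
    N12: 70+130 = 200 > 100
Round 2 — N12 seizes.
  N12 sheds 200 L/s: no online neighbours, lost.
No further seizures.

20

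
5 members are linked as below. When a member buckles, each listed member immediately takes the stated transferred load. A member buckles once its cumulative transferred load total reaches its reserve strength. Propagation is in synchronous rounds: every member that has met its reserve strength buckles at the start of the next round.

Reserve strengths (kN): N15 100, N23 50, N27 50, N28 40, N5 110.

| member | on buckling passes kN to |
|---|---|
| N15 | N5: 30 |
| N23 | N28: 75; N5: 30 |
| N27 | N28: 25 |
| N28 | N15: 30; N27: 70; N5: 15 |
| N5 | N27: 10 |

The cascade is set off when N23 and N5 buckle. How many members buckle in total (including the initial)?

4

Round 1 — N23, N5 buckle (initial).
  N27: +10 → 10 < 50
  N28: +75 → 75 ≥ 40
Round 2 — N28 buckles.
  N15: +30 → 30 < 100
  N27: +70 → 80 ≥ 50
Round 3 — N27 buckles.
No further bucklings.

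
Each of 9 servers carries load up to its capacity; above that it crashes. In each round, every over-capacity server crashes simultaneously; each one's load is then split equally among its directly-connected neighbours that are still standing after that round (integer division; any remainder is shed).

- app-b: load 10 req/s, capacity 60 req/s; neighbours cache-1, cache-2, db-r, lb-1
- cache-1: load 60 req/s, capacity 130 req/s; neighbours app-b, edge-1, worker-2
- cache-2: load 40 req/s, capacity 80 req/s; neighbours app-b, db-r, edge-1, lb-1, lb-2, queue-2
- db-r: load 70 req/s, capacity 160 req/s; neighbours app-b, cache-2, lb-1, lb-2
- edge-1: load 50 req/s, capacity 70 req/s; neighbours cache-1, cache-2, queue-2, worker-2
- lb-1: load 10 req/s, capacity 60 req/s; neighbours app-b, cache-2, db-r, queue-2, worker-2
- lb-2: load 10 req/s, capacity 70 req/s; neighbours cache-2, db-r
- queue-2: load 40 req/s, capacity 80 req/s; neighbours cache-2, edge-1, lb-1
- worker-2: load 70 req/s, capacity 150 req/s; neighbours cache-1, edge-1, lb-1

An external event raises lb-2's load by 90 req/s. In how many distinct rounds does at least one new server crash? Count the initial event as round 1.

2

Round 1 — lb-2 at 100 > 70. lb-2 crashes.
  lb-2 sheds 100 req/s to cache-2, db-r: 50 each.
    cache-2: 40+50 = 90 > 80
    db-r: 70+50 = 120 ≤ 160
Round 2 — cache-2 crashes.
  cache-2 sheds 90 req/s to app-b, db-r, edge-1, lb-1, queue-2: 18 each.
    app-b: 10+18 = 28 ≤ 60
    db-r: 120+18 = 138 ≤ 160
    edge-1: 50+18 = 68 ≤ 70
    lb-1: 10+18 = 28 ≤ 60
    queue-2: 40+18 = 58 ≤ 80
No further crashes.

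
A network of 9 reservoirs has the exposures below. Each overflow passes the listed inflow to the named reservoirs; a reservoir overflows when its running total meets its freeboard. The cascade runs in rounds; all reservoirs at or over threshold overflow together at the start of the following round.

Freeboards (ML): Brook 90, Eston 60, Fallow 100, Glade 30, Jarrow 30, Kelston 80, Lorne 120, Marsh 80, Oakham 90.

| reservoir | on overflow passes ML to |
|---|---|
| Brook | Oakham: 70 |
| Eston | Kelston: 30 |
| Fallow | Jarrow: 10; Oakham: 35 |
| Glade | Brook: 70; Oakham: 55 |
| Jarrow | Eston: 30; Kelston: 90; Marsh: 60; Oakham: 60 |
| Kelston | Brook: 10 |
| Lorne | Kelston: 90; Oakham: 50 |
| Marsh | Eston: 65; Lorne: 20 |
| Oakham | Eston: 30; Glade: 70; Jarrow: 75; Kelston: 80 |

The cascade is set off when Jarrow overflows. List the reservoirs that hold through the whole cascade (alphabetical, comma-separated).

Round 1 — Jarrow overflows (initial).
  Eston: +30 → 30 < 60
  Kelston: +90 → 90 ≥ 80
  Marsh: +60 → 60 < 80
  Oakham: +60 → 60 < 90
Round 2 — Kelston overflows.
  Brook: +10 → 10 < 90
No further overflows.

Brook, Eston, Fallow, Glade, Lorne, Marsh, Oakham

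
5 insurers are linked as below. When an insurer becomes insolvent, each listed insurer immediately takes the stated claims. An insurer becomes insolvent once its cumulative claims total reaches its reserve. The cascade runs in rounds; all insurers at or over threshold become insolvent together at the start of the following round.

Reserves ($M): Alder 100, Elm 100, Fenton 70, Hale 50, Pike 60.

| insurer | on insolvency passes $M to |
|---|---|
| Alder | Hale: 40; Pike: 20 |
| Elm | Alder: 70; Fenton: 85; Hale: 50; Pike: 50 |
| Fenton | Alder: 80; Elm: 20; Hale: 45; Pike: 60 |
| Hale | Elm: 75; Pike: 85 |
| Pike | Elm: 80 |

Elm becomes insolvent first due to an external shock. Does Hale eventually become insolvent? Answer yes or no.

yes

Round 1 — Elm becomes insolvent (initial).
  Alder: +70 → 70 < 100
  Fenton: +85 → 85 ≥ 70
  Hale: +50 → 50 ≥ 50
  Pike: +50 → 50 < 60
Round 2 — Fenton, Hale become insolvent.
  Alder: +80 → 150 ≥ 100
  Pike: +60+85 → 195 ≥ 60
Round 3 — Alder, Pike become insolvent.
No further insolvencies.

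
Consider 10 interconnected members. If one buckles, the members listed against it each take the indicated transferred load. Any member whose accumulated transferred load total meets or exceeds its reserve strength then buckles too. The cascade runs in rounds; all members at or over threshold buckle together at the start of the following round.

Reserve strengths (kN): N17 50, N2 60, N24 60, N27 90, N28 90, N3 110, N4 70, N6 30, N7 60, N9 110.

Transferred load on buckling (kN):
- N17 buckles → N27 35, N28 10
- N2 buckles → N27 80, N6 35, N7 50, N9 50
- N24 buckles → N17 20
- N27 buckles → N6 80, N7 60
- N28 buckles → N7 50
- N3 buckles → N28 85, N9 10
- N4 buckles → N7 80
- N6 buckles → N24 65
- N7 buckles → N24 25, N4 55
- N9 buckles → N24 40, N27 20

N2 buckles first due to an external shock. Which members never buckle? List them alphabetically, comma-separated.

Round 1 — N2 buckles (initial).
  N27: +80 → 80 < 90
  N6: +35 → 35 ≥ 30
  N7: +50 → 50 < 60
  N9: +50 → 50 < 110
Round 2 — N6 buckles.
  N24: +65 → 65 ≥ 60
Round 3 — N24 buckles.
  N17: +20 → 20 < 50
No further bucklings.

N17, N27, N28, N3, N4, N7, N9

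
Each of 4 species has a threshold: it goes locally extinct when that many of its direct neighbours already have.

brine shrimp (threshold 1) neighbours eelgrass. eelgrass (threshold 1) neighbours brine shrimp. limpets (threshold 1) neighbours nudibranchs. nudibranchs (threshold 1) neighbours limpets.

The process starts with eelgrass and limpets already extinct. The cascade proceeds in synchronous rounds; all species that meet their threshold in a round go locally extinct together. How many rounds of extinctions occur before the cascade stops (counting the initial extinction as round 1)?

2

Round 1 — eelgrass, limpets go locally extinct (initial).
Round 2 — checking thresholds:
  brine shrimp: 1 of 1 neighbours ≥ 1, goes locally extinct.
  nudibranchs: 1 of 1 neighbours ≥ 1, goes locally extinct.
Round 3 — no new extinctions; cascade stops.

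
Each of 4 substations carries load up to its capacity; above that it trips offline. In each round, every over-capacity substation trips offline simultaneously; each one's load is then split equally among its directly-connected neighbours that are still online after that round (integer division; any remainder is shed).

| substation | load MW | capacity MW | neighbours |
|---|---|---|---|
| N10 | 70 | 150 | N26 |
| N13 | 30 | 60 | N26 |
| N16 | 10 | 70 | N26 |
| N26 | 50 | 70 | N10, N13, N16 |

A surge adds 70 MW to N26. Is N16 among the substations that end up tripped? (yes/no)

Round 1 — N26 at 120 > 70. N26 trips offline.
  N26 sheds 120 MW to N10, N13, N16: 40 each.
    N10: 70+40 = 110 ≤ 150
    N13: 30+40 = 70 > 60
    N16: 10+40 = 50 ≤ 70
Round 2 — N13 trips offline.
  N13 sheds 70 MW: no online neighbours, lost.
No further trips.

no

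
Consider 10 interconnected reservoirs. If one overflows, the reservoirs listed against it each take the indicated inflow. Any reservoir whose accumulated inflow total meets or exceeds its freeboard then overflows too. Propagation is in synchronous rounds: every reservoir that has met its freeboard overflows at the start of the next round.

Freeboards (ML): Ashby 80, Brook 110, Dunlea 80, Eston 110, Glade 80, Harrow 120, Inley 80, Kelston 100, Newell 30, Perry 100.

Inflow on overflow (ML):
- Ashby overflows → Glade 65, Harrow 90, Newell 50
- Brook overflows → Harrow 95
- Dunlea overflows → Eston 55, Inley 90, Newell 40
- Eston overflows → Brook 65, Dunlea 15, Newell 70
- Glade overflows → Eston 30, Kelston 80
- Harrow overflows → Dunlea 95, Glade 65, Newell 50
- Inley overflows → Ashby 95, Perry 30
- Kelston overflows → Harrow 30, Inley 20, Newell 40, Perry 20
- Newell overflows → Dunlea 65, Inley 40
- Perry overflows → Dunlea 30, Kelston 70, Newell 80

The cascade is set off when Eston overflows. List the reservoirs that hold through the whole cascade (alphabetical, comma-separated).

Round 1 — Eston overflows (initial).
  Brook: +65 → 65 < 110
  Dunlea: +15 → 15 < 80
  Newell: +70 → 70 ≥ 30
Round 2 — Newell overflows.
  Dunlea: +65 → 80 ≥ 80
  Inley: +40 → 40 < 80
Round 3 — Dunlea overflows.
  Inley: +90 → 130 ≥ 80
Round 4 — Inley overflows.
  Ashby: +95 → 95 ≥ 80
  Perry: +30 → 30 < 100
Round 5 — Ashby overflows.
  Glade: +65 → 65 < 80
  Harrow: +90 → 90 < 120
No further overflows.

Brook, Glade, Harrow, Kelston, Perry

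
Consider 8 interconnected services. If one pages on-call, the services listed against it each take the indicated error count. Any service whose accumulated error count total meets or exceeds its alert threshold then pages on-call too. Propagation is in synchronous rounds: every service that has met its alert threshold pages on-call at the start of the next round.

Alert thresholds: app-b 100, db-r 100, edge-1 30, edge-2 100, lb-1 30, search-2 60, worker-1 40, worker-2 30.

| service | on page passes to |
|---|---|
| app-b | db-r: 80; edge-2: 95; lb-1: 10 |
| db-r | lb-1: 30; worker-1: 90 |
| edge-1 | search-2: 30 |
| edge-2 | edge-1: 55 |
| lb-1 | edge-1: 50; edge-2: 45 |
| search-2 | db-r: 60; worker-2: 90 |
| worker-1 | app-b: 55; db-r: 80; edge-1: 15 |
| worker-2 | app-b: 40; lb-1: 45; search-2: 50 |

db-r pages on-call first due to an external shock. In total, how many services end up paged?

Round 1 — db-r pages on-call (initial).
  lb-1: +30 → 30 ≥ 30
  worker-1: +90 → 90 ≥ 40
Round 2 — lb-1, worker-1 page on-call.
  app-b: +55 → 55 < 100
  edge-1: +50+15 → 65 ≥ 30
  edge-2: +45 → 45 < 100
Round 3 — edge-1 pages on-call.
  search-2: +30 → 30 < 60
No further pages.

4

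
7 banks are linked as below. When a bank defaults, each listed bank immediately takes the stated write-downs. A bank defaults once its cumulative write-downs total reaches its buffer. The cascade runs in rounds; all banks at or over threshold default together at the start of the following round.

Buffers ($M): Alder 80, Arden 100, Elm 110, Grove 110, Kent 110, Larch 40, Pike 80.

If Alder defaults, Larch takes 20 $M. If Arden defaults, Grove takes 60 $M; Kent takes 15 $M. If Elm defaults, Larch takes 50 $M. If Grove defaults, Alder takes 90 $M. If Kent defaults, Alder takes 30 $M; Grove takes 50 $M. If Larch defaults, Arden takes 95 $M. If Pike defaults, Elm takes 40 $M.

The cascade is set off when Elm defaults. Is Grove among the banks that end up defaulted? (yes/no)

no

Round 1 — Elm defaults (initial).
  Larch: +50 → 50 ≥ 40
Round 2 — Larch defaults.
  Arden: +95 → 95 < 100
No further defaults.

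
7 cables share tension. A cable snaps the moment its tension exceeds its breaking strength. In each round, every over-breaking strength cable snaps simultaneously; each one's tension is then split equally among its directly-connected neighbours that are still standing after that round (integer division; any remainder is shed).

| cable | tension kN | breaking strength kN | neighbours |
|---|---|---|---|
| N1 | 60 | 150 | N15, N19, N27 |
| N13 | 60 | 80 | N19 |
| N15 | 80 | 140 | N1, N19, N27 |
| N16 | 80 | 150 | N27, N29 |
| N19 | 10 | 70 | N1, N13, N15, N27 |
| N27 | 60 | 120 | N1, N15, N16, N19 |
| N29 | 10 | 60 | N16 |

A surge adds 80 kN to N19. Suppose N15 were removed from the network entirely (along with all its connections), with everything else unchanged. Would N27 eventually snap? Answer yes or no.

no

With N15 removed:
Round 1 — N19 at 90 > 70. N19 snaps.
  N19 sheds 90 kN to N1, N13, N27: 30 each.
    N1: 60+30 = 90 ≤ 150
    N13: 60+30 = 90 > 80
    N27: 60+30 = 90 ≤ 120
Round 2 — N13 snaps.
  N13 sheds 90 kN: no online neighbours, lost.
No further breaks.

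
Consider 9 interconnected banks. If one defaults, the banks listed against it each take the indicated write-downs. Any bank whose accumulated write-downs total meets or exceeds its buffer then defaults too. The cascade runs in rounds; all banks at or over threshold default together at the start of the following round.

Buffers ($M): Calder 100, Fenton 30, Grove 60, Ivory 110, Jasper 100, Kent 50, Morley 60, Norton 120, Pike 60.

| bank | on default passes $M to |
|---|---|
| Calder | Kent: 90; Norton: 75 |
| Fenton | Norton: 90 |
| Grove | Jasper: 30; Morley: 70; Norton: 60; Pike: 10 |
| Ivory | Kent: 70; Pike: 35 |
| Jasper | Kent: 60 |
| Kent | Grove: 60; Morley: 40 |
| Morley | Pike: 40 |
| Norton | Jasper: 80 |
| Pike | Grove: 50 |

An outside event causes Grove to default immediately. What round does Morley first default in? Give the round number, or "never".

2

Round 1 — Grove defaults (initial).
  Jasper: +30 → 30 < 100
  Morley: +70 → 70 ≥ 60
  Norton: +60 → 60 < 120
  Pike: +10 → 10 < 60
Round 2 — Morley defaults.
  Pike: +40 → 50 < 60
No further defaults.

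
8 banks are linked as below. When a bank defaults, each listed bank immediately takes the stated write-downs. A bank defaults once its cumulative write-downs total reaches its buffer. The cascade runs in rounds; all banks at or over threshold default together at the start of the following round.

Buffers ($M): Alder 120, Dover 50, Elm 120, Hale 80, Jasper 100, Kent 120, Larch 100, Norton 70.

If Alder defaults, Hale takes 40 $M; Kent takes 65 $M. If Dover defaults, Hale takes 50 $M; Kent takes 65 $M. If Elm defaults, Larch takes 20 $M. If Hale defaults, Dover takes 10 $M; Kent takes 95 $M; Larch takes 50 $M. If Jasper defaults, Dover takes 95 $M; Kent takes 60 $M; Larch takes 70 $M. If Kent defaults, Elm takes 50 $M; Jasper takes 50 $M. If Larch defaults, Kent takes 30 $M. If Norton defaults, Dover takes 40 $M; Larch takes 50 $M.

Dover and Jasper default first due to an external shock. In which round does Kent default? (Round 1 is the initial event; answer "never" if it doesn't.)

Round 1 — Dover, Jasper default (initial).
  Hale: +50 → 50 < 80
  Kent: +65+60 → 125 ≥ 120
  Larch: +70 → 70 < 100
Round 2 — Kent defaults.
  Elm: +50 → 50 < 120
No further defaults.

2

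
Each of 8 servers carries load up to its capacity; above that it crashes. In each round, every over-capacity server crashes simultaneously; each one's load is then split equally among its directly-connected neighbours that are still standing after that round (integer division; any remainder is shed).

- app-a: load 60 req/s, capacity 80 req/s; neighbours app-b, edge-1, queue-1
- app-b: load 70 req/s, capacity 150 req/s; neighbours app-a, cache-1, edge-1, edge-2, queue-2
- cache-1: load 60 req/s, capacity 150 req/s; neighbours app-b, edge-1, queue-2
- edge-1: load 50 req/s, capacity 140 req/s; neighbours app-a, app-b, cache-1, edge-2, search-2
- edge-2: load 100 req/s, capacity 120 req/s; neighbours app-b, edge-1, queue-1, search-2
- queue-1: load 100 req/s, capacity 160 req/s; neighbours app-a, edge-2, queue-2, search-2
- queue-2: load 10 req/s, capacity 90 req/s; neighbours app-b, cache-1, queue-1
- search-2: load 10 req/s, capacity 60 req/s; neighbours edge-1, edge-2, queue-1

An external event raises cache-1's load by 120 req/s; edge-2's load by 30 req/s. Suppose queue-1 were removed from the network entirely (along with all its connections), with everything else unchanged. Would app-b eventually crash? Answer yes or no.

With queue-1 removed:
Round 1 — cache-1 at 180 > 150; edge-2 at 130 > 120. cache-1, edge-2 crash.
  cache-1 sheds 180 req/s to app-b, edge-1, queue-2: 60 each.
    app-b: 70+60 = 130 ≤ 150
    edge-1: 50+60 = 110 ≤ 140
    queue-2: 10+60 = 70 ≤ 90
  edge-2 sheds 130 req/s to app-b, edge-1, search-2: 43 each (1 lost).
    app-b: 130+43 = 173 > 150
    edge-1: 110+43 = 153 > 140
    search-2: 10+43 = 53 ≤ 60
Round 2 — app-b, edge-1 crash.
  app-b sheds 173 req/s to app-a, queue-2: 86 each (1 lost).
    app-a: 60+86 = 146 > 80
    queue-2: 70+86 = 156 > 90
  edge-1 sheds 153 req/s to app-a, search-2: 76 each (1 lost).
    app-a: 146+76 = 222 > 80
    search-2: 53+76 = 129 > 60
Round 3 — app-a, queue-2, search-2 crash.
  app-a sheds 222 req/s: no online neighbours, lost.
  queue-2 sheds 156 req/s: no online neighbours, lost.
  search-2 sheds 129 req/s: no online neighbours, lost.
No further crashes.

yes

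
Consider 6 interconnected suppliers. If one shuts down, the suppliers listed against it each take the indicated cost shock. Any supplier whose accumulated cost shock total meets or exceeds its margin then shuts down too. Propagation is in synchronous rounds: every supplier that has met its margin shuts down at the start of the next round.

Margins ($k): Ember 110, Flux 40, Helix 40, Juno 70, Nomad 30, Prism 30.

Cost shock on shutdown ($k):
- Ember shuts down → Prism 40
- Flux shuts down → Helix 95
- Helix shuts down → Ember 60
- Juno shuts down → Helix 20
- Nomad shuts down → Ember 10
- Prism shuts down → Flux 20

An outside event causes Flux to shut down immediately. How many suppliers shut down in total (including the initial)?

2

Round 1 — Flux shuts down (initial).
  Helix: +95 → 95 ≥ 40
Round 2 — Helix shuts down.
  Ember: +60 → 60 < 110
No further shutdowns.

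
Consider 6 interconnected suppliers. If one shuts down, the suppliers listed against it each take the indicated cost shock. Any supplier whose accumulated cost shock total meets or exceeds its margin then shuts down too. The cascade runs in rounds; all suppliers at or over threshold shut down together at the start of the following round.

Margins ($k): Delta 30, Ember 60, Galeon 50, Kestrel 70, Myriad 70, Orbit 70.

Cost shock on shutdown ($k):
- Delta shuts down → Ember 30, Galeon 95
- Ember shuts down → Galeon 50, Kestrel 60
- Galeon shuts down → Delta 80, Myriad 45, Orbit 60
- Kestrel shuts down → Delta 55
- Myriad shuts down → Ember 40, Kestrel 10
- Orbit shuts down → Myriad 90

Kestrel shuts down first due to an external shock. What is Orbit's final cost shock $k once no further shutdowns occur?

60

Round 1 — Kestrel shuts down (initial).
  Delta: +55 → 55 ≥ 30
Round 2 — Delta shuts down.
  Ember: +30 → 30 < 60
  Galeon: +95 → 95 ≥ 50
Round 3 — Galeon shuts down.
  Myriad: +45 → 45 < 70
  Orbit: +60 → 60 < 70
No further shutdowns.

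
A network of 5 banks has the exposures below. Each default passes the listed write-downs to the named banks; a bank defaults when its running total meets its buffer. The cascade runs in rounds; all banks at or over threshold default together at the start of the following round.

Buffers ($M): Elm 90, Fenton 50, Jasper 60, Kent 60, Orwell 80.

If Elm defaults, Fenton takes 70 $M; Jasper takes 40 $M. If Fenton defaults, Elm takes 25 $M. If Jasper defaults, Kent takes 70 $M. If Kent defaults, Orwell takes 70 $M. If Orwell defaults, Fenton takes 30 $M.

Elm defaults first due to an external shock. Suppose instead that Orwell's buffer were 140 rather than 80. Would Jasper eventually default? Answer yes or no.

no

With Orwell's buffer at 140:
Round 1 — Elm defaults (initial).
  Fenton: +70 → 70 ≥ 50
  Jasper: +40 → 40 < 60
Round 2 — Fenton defaults.
No further defaults.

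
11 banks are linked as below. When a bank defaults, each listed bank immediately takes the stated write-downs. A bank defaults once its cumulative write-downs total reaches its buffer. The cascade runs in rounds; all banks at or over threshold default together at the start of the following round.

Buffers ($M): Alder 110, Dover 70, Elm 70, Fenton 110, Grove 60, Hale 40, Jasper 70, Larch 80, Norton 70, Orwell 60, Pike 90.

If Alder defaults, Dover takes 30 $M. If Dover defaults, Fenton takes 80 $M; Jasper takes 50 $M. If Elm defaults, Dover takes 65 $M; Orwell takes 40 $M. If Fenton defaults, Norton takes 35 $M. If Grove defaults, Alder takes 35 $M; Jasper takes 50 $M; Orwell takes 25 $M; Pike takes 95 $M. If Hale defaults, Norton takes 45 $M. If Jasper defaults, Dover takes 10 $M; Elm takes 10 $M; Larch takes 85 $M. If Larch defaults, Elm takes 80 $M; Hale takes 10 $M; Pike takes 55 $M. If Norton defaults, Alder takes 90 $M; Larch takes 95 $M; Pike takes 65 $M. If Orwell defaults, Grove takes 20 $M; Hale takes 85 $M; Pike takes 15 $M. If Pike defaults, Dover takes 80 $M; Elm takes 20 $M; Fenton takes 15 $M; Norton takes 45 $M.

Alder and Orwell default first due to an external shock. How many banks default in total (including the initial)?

3

Round 1 — Alder, Orwell default (initial).
  Dover: +30 → 30 < 70
  Grove: +20 → 20 < 60
  Hale: +85 → 85 ≥ 40
  Pike: +15 → 15 < 90
Round 2 — Hale defaults.
  Norton: +45 → 45 < 70
No further defaults.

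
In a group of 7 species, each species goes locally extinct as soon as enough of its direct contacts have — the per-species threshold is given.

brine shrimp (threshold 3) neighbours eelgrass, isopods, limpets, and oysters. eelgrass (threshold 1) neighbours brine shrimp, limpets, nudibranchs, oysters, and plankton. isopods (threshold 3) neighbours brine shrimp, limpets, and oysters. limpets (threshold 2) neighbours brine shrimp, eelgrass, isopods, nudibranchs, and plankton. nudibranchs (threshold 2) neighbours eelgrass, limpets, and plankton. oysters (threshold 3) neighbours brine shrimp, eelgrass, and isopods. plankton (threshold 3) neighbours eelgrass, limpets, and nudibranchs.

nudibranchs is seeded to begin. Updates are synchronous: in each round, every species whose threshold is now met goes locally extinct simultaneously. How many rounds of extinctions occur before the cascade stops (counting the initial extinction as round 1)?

4

Round 1 — nudibranchs goes locally extinct (initial).
Round 2 — checking thresholds:
  eelgrass: 1 of 5 neighbours ≥ 1, goes locally extinct.
  limpets: 1 of 5 neighbours < 2, not yet.
  plankton: 1 of 3 neighbours < 3, not yet.
Round 3 — checking thresholds:
  brine shrimp: 1 of 4 neighbours < 3, not yet.
  limpets: 2 of 5 neighbours ≥ 2, goes locally extinct.
  oysters: 1 of 3 neighbours < 3, not yet.
  plankton: 2 of 3 neighbours < 3, not yet.
Round 4 — checking thresholds:
  brine shrimp: 2 of 4 neighbours < 3, not yet.
  isopods: 1 of 3 neighbours < 3, not yet.
  oysters: 1 of 3 neighbours < 3, not yet.
  plankton: 3 of 3 neighbours ≥ 3, goes locally extinct.
Round 5 — no new extinctions; cascade stops.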